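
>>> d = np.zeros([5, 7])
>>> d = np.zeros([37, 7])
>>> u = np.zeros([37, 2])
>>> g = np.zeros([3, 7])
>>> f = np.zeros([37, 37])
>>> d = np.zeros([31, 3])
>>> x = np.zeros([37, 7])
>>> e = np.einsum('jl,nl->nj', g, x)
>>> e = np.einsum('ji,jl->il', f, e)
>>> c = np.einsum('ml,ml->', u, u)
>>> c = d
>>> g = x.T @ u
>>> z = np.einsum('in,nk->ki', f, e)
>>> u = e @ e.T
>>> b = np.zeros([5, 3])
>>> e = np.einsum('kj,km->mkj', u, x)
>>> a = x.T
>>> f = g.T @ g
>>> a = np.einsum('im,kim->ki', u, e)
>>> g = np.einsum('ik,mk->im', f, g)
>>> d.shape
(31, 3)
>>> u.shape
(37, 37)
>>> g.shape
(2, 7)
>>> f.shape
(2, 2)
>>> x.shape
(37, 7)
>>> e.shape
(7, 37, 37)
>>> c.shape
(31, 3)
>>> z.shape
(3, 37)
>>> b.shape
(5, 3)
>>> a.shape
(7, 37)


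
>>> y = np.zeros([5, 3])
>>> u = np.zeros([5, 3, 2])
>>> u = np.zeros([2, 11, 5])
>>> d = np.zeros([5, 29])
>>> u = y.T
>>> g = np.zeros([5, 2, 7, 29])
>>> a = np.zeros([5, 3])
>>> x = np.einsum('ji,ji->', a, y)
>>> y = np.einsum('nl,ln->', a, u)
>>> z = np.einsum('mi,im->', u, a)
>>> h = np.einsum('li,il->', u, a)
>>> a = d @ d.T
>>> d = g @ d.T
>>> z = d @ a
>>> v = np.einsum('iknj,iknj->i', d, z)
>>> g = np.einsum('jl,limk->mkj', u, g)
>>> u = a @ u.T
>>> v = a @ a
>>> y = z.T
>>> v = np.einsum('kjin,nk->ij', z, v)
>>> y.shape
(5, 7, 2, 5)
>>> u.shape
(5, 3)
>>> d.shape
(5, 2, 7, 5)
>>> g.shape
(7, 29, 3)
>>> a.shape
(5, 5)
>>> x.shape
()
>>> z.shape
(5, 2, 7, 5)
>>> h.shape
()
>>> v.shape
(7, 2)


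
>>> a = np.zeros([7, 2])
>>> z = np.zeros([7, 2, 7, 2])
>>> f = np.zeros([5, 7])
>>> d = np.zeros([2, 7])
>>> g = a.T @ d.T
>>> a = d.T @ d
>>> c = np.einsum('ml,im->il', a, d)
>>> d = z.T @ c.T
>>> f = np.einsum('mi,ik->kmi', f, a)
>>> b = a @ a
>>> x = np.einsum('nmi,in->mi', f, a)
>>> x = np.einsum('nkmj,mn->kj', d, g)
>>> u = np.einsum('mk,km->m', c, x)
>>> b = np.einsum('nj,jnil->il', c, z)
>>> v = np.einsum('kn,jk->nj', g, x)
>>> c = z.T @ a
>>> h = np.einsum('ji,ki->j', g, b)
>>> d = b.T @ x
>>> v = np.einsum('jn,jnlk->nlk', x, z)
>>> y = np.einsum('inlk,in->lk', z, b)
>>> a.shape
(7, 7)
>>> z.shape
(7, 2, 7, 2)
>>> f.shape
(7, 5, 7)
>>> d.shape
(2, 2)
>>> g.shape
(2, 2)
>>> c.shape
(2, 7, 2, 7)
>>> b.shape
(7, 2)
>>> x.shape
(7, 2)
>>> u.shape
(2,)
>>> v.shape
(2, 7, 2)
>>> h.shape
(2,)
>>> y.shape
(7, 2)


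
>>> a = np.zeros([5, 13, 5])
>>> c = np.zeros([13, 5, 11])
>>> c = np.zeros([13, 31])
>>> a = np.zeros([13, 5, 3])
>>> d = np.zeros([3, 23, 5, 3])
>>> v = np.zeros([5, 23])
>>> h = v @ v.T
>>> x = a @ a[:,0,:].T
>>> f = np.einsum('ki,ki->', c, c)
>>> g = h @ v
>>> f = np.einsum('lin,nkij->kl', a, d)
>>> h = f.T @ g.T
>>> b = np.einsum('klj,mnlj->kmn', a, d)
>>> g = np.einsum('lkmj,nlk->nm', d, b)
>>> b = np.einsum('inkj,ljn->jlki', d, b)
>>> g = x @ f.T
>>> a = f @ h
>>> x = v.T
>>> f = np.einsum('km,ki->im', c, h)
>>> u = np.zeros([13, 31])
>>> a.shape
(23, 5)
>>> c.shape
(13, 31)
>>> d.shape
(3, 23, 5, 3)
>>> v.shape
(5, 23)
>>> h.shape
(13, 5)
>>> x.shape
(23, 5)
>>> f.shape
(5, 31)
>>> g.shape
(13, 5, 23)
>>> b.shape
(3, 13, 5, 3)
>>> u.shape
(13, 31)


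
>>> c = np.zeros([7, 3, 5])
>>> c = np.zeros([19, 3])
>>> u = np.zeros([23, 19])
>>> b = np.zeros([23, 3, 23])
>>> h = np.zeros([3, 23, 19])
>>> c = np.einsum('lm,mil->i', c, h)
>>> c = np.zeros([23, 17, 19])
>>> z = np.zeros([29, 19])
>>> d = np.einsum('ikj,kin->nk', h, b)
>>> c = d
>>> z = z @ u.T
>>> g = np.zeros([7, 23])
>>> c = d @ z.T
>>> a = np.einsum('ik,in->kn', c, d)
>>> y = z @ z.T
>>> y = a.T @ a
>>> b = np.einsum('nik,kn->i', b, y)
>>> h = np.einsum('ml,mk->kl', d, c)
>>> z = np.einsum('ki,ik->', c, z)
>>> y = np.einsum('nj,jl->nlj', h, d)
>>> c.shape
(23, 29)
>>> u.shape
(23, 19)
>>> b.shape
(3,)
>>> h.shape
(29, 23)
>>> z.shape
()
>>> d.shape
(23, 23)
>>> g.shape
(7, 23)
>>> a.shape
(29, 23)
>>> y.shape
(29, 23, 23)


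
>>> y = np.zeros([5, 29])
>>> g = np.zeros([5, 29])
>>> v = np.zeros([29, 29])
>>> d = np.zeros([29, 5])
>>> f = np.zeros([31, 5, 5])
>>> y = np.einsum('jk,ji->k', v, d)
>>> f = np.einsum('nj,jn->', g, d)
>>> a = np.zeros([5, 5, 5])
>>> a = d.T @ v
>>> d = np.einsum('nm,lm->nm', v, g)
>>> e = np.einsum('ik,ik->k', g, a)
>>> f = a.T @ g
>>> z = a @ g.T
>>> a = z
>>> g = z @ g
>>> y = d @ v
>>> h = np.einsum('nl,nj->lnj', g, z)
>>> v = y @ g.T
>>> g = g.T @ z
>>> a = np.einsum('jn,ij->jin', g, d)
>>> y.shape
(29, 29)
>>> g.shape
(29, 5)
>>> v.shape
(29, 5)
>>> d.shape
(29, 29)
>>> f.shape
(29, 29)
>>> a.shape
(29, 29, 5)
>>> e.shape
(29,)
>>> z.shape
(5, 5)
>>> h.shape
(29, 5, 5)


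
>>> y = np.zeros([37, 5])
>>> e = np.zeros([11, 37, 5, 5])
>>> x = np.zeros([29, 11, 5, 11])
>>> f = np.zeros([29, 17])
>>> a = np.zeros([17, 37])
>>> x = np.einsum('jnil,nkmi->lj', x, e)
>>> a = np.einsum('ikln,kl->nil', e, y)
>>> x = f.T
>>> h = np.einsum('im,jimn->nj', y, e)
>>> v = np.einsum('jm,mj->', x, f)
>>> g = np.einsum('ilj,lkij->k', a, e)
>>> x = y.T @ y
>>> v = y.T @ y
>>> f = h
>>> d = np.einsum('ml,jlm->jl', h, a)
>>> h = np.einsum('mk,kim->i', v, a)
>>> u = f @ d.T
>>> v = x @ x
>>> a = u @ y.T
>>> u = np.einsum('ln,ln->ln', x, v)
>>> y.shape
(37, 5)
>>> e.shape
(11, 37, 5, 5)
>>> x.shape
(5, 5)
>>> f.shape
(5, 11)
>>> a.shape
(5, 37)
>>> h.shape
(11,)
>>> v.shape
(5, 5)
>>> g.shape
(37,)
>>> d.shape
(5, 11)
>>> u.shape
(5, 5)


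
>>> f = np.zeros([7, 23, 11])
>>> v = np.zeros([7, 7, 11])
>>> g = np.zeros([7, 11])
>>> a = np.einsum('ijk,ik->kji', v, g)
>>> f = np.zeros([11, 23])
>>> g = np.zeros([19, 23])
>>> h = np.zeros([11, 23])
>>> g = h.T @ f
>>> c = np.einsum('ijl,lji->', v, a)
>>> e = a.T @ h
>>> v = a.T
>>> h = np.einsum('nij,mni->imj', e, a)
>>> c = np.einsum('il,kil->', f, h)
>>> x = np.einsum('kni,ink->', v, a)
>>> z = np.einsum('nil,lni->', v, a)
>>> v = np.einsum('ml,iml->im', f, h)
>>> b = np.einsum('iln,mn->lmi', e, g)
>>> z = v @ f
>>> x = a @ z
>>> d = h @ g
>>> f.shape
(11, 23)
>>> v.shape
(7, 11)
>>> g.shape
(23, 23)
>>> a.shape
(11, 7, 7)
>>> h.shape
(7, 11, 23)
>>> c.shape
()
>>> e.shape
(7, 7, 23)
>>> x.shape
(11, 7, 23)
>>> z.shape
(7, 23)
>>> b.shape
(7, 23, 7)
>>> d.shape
(7, 11, 23)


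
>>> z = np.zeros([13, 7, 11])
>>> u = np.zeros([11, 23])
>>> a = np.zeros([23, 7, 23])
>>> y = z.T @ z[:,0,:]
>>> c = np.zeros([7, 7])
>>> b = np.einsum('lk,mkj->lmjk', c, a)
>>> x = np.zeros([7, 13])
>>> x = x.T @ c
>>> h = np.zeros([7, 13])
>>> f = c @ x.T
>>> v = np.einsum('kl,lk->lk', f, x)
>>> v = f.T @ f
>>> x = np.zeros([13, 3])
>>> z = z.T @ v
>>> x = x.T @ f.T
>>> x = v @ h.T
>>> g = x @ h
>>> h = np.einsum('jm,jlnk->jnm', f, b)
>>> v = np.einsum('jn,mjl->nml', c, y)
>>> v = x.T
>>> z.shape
(11, 7, 13)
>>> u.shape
(11, 23)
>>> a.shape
(23, 7, 23)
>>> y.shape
(11, 7, 11)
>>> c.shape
(7, 7)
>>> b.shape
(7, 23, 23, 7)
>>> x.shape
(13, 7)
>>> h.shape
(7, 23, 13)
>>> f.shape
(7, 13)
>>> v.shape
(7, 13)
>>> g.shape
(13, 13)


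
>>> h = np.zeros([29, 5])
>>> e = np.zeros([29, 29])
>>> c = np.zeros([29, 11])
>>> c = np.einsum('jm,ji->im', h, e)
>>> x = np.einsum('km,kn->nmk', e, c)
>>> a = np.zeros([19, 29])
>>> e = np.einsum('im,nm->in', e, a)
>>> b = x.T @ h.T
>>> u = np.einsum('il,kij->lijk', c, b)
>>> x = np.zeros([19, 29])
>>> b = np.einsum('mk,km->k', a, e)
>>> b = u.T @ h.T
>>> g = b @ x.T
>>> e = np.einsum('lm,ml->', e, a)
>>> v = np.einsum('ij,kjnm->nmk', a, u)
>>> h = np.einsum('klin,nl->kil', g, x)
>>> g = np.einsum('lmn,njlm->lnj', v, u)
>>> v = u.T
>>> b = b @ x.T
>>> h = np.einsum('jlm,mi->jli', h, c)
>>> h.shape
(29, 29, 5)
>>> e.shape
()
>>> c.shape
(29, 5)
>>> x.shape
(19, 29)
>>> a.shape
(19, 29)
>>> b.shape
(29, 29, 29, 19)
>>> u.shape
(5, 29, 29, 29)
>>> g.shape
(29, 5, 29)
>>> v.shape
(29, 29, 29, 5)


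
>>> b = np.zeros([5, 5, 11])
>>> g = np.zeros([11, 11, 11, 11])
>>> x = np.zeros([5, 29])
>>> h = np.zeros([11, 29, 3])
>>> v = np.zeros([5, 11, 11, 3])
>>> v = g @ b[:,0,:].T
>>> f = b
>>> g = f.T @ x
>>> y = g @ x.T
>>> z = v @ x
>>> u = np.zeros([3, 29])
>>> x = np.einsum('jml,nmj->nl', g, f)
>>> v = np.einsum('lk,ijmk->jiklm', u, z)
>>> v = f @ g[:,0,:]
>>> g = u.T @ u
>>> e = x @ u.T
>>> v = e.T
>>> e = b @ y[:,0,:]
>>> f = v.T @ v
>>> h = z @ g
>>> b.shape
(5, 5, 11)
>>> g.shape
(29, 29)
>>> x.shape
(5, 29)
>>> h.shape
(11, 11, 11, 29)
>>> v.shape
(3, 5)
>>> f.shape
(5, 5)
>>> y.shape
(11, 5, 5)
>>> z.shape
(11, 11, 11, 29)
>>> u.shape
(3, 29)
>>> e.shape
(5, 5, 5)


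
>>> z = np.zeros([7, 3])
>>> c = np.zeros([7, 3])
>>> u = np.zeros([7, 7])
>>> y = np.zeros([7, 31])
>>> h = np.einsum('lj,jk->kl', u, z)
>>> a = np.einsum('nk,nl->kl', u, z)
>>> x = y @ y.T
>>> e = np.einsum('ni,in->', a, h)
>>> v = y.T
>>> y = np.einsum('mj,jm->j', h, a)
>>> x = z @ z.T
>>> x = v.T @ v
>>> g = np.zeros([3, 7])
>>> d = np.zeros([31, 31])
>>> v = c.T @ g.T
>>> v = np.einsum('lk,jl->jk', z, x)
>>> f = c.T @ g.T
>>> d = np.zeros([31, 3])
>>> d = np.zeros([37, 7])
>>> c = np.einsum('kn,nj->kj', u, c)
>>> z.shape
(7, 3)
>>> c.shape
(7, 3)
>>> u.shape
(7, 7)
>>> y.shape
(7,)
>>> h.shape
(3, 7)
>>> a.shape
(7, 3)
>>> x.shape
(7, 7)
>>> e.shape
()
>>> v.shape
(7, 3)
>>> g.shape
(3, 7)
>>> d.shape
(37, 7)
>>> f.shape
(3, 3)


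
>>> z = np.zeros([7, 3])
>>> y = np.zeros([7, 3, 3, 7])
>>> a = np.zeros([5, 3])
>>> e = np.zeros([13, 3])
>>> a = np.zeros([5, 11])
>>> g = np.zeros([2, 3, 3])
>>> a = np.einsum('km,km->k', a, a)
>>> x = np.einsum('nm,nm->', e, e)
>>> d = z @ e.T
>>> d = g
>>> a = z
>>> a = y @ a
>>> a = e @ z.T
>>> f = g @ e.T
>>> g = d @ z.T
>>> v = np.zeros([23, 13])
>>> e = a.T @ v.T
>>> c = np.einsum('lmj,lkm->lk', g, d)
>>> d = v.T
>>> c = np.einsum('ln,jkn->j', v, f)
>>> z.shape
(7, 3)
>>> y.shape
(7, 3, 3, 7)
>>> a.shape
(13, 7)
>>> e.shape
(7, 23)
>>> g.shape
(2, 3, 7)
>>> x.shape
()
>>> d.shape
(13, 23)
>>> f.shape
(2, 3, 13)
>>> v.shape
(23, 13)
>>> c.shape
(2,)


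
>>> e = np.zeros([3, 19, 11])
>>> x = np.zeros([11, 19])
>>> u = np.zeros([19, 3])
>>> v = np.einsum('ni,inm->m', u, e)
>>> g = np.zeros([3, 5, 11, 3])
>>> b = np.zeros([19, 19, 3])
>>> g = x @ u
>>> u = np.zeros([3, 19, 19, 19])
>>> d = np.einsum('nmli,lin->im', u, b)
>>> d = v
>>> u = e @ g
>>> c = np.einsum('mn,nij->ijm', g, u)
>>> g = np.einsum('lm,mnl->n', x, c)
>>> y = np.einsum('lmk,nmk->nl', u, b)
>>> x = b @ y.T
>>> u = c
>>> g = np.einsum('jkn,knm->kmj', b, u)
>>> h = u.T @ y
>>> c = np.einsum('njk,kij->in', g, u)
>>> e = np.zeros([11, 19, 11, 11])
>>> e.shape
(11, 19, 11, 11)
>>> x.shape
(19, 19, 19)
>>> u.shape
(19, 3, 11)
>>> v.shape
(11,)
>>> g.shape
(19, 11, 19)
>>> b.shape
(19, 19, 3)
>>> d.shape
(11,)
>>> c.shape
(3, 19)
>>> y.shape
(19, 3)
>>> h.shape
(11, 3, 3)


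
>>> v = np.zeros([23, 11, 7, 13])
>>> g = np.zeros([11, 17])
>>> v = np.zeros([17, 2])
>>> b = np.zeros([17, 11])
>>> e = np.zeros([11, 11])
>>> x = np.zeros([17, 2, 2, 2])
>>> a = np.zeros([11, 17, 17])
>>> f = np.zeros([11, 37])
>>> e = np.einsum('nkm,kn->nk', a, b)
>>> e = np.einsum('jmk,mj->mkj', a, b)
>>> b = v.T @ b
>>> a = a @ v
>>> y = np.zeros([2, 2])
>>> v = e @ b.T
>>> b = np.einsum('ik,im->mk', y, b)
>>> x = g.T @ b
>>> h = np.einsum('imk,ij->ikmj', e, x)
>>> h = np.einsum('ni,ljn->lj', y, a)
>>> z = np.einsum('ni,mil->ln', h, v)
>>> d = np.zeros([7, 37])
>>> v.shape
(17, 17, 2)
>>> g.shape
(11, 17)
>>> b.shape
(11, 2)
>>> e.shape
(17, 17, 11)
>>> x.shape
(17, 2)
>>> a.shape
(11, 17, 2)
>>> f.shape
(11, 37)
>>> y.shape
(2, 2)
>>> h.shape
(11, 17)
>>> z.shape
(2, 11)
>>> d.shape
(7, 37)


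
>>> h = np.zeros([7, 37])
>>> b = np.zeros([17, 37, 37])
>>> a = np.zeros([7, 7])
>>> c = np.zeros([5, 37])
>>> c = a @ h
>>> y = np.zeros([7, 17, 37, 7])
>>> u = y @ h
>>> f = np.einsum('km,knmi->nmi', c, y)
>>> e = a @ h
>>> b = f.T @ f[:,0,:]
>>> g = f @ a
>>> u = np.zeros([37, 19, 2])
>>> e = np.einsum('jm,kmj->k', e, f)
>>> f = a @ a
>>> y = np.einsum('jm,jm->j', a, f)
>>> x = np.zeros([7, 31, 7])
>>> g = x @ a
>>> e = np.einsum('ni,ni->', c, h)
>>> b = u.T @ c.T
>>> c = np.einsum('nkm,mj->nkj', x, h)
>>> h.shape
(7, 37)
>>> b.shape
(2, 19, 7)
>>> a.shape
(7, 7)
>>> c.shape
(7, 31, 37)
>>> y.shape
(7,)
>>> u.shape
(37, 19, 2)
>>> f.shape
(7, 7)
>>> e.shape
()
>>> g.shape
(7, 31, 7)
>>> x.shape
(7, 31, 7)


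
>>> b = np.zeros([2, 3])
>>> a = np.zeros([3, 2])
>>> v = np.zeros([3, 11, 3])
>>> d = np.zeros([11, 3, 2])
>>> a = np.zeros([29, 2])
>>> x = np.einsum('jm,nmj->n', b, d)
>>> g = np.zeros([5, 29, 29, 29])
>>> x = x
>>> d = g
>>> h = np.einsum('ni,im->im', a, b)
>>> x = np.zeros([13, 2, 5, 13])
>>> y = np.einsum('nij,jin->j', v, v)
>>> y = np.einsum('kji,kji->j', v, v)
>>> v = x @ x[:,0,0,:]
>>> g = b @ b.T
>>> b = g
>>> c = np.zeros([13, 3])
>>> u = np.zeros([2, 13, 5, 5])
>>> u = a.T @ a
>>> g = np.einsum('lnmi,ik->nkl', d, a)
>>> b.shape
(2, 2)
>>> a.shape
(29, 2)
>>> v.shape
(13, 2, 5, 13)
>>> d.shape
(5, 29, 29, 29)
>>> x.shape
(13, 2, 5, 13)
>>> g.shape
(29, 2, 5)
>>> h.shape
(2, 3)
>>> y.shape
(11,)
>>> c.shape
(13, 3)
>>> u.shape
(2, 2)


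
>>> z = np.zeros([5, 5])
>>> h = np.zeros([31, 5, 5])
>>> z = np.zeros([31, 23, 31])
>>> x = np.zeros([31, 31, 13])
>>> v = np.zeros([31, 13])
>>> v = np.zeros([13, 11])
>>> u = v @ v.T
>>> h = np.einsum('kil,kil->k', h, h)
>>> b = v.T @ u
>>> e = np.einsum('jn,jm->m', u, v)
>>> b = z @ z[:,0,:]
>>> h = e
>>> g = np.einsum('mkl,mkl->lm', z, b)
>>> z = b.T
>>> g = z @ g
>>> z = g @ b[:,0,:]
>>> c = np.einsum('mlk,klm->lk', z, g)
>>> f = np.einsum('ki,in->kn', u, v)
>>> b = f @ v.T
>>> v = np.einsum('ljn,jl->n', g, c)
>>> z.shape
(31, 23, 31)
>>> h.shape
(11,)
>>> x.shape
(31, 31, 13)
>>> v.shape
(31,)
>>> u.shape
(13, 13)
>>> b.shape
(13, 13)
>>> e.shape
(11,)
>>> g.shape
(31, 23, 31)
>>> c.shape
(23, 31)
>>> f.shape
(13, 11)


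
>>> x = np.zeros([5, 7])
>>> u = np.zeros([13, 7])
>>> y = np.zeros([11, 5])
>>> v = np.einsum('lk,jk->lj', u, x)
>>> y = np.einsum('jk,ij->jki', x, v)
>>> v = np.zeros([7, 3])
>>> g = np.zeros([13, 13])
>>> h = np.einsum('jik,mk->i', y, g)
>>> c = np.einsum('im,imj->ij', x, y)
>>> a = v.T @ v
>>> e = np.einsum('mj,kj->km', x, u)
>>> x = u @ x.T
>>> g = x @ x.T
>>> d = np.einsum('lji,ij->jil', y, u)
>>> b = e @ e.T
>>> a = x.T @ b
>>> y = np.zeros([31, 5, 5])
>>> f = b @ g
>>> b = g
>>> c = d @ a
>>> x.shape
(13, 5)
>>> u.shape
(13, 7)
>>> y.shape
(31, 5, 5)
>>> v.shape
(7, 3)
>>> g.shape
(13, 13)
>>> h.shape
(7,)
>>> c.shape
(7, 13, 13)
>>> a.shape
(5, 13)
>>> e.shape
(13, 5)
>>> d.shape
(7, 13, 5)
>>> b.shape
(13, 13)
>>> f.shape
(13, 13)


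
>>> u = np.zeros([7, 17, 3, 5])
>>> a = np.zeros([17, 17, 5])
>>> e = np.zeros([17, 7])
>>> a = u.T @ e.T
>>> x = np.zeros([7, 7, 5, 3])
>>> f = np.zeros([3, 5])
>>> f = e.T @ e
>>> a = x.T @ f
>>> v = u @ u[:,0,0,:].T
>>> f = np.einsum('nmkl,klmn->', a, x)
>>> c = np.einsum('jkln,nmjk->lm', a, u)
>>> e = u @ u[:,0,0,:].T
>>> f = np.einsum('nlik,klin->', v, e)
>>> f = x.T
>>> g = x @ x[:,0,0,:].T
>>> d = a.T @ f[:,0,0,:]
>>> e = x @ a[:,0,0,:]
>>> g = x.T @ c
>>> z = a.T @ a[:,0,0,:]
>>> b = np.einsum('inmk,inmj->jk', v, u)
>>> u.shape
(7, 17, 3, 5)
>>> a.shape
(3, 5, 7, 7)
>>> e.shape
(7, 7, 5, 7)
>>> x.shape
(7, 7, 5, 3)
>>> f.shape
(3, 5, 7, 7)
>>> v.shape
(7, 17, 3, 7)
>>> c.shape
(7, 17)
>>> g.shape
(3, 5, 7, 17)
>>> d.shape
(7, 7, 5, 7)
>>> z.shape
(7, 7, 5, 7)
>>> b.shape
(5, 7)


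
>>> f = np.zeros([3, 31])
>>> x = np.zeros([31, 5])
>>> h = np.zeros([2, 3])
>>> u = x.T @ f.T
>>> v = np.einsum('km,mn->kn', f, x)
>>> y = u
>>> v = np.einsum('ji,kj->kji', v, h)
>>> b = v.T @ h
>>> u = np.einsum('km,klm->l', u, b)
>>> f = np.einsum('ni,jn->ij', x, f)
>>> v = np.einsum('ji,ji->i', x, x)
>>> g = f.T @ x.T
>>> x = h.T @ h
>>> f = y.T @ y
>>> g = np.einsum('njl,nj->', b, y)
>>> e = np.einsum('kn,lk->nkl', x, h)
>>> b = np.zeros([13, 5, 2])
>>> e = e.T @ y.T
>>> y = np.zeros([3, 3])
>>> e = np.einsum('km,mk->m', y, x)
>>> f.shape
(3, 3)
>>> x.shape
(3, 3)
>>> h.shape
(2, 3)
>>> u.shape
(3,)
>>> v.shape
(5,)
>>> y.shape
(3, 3)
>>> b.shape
(13, 5, 2)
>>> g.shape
()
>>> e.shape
(3,)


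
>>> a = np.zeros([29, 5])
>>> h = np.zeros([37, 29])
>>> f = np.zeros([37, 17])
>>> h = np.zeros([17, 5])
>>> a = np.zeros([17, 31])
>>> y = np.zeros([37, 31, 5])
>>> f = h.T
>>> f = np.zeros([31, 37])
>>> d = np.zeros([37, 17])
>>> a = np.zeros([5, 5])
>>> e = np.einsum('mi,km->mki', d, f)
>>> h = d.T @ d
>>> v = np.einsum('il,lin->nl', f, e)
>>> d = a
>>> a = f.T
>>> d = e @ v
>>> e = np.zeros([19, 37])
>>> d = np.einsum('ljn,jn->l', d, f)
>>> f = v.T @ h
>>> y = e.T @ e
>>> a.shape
(37, 31)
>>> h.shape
(17, 17)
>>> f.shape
(37, 17)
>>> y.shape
(37, 37)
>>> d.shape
(37,)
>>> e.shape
(19, 37)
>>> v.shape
(17, 37)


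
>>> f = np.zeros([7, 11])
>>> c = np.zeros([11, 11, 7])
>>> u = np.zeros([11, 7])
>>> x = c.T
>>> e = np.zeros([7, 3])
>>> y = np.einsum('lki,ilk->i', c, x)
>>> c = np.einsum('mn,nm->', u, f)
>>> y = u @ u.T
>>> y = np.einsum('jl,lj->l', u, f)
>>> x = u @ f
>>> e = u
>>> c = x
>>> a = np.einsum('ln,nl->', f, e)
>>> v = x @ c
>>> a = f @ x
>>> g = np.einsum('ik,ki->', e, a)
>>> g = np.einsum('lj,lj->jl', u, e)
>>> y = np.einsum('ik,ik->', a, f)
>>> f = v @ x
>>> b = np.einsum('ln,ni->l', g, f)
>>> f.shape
(11, 11)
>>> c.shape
(11, 11)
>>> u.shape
(11, 7)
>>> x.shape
(11, 11)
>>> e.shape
(11, 7)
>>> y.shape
()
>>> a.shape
(7, 11)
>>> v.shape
(11, 11)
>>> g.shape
(7, 11)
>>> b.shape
(7,)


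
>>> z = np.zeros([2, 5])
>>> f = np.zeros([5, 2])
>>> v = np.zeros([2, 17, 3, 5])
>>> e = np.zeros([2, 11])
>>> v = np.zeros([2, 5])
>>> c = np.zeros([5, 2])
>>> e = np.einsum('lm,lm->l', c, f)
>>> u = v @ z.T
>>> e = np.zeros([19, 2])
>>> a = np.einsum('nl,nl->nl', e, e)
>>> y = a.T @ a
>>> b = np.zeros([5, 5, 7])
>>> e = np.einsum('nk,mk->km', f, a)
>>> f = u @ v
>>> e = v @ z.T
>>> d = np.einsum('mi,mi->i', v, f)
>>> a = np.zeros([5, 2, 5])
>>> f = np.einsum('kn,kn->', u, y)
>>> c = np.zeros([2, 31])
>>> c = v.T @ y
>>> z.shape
(2, 5)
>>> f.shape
()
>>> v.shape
(2, 5)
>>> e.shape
(2, 2)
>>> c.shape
(5, 2)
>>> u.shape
(2, 2)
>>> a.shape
(5, 2, 5)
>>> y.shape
(2, 2)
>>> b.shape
(5, 5, 7)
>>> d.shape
(5,)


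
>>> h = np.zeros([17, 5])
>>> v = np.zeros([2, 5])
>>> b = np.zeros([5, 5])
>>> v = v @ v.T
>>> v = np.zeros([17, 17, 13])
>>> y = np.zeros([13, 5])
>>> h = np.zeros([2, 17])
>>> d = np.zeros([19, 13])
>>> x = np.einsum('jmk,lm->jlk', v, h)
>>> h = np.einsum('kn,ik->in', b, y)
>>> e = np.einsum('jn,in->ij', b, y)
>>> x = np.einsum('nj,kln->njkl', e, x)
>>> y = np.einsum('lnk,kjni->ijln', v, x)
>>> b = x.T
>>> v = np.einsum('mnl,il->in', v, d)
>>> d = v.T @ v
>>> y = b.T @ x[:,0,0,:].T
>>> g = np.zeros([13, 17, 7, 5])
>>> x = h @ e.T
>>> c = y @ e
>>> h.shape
(13, 5)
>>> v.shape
(19, 17)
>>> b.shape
(2, 17, 5, 13)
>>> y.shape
(13, 5, 17, 13)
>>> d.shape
(17, 17)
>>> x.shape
(13, 13)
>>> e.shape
(13, 5)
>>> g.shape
(13, 17, 7, 5)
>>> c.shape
(13, 5, 17, 5)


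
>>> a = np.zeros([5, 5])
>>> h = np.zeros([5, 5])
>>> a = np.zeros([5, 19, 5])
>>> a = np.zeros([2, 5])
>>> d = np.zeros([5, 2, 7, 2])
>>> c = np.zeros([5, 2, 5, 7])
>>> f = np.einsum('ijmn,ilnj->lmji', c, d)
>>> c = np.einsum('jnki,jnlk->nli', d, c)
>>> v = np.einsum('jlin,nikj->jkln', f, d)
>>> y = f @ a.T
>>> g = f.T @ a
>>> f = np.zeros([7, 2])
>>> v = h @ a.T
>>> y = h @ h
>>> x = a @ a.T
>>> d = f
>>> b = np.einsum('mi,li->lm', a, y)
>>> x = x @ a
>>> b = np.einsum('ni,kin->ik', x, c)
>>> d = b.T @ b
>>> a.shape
(2, 5)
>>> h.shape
(5, 5)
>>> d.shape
(2, 2)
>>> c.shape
(2, 5, 2)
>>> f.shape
(7, 2)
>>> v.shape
(5, 2)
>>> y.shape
(5, 5)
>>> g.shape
(5, 2, 5, 5)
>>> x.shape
(2, 5)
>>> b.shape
(5, 2)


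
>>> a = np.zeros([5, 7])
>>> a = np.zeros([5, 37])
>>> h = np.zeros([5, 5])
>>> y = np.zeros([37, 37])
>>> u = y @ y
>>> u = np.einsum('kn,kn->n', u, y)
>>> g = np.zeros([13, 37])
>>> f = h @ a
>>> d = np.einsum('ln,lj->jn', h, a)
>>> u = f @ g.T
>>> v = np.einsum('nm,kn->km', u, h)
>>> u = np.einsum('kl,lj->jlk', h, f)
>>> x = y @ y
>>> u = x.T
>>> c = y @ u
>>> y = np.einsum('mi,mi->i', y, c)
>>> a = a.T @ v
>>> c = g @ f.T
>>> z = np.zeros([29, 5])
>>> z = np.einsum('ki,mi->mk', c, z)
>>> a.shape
(37, 13)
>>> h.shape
(5, 5)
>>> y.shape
(37,)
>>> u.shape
(37, 37)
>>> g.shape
(13, 37)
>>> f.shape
(5, 37)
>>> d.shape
(37, 5)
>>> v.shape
(5, 13)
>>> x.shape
(37, 37)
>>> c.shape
(13, 5)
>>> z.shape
(29, 13)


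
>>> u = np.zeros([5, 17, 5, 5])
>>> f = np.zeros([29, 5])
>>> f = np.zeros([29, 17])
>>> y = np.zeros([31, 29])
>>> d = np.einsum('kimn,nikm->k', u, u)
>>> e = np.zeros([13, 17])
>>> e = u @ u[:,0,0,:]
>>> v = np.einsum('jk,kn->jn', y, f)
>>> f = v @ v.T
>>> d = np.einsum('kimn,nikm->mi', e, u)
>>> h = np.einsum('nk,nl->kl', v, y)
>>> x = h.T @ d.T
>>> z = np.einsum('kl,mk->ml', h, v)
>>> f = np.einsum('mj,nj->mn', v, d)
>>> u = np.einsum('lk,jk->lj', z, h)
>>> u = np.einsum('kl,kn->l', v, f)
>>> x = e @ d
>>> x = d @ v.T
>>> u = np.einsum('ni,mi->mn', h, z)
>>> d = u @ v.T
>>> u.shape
(31, 17)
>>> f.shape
(31, 5)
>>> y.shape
(31, 29)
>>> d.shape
(31, 31)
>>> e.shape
(5, 17, 5, 5)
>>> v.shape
(31, 17)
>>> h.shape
(17, 29)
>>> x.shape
(5, 31)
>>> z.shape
(31, 29)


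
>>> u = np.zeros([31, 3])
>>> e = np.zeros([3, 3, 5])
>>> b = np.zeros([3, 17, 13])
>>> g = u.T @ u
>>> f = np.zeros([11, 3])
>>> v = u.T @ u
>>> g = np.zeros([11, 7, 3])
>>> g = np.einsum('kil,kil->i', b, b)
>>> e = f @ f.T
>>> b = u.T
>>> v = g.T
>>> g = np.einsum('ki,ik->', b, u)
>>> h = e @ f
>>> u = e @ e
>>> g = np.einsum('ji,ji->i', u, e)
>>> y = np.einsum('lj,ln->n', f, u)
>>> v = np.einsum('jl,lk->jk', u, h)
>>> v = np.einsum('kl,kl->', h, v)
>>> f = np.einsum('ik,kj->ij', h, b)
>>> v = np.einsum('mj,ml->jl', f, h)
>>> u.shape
(11, 11)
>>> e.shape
(11, 11)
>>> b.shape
(3, 31)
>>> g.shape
(11,)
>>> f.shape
(11, 31)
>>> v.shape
(31, 3)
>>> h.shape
(11, 3)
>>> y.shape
(11,)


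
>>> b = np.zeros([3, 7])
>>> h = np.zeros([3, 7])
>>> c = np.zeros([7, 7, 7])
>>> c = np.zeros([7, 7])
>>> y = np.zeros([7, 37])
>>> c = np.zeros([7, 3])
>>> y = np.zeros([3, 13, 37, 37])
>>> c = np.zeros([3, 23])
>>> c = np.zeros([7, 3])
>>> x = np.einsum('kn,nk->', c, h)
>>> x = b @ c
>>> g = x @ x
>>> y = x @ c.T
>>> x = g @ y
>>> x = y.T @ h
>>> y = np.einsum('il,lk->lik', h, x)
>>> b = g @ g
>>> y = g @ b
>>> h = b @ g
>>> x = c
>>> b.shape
(3, 3)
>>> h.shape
(3, 3)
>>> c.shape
(7, 3)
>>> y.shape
(3, 3)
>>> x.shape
(7, 3)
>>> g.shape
(3, 3)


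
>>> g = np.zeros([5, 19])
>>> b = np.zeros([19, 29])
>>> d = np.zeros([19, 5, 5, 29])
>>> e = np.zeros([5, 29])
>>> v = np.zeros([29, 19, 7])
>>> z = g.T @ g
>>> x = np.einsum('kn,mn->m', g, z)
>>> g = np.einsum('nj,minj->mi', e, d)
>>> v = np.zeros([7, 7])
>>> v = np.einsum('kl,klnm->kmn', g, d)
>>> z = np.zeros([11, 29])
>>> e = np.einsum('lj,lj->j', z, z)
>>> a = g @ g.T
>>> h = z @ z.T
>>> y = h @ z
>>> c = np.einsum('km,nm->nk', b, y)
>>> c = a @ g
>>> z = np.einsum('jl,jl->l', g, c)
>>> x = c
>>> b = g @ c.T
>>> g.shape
(19, 5)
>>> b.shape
(19, 19)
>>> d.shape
(19, 5, 5, 29)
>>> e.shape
(29,)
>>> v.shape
(19, 29, 5)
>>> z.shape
(5,)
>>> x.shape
(19, 5)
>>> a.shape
(19, 19)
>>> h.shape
(11, 11)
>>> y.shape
(11, 29)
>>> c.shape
(19, 5)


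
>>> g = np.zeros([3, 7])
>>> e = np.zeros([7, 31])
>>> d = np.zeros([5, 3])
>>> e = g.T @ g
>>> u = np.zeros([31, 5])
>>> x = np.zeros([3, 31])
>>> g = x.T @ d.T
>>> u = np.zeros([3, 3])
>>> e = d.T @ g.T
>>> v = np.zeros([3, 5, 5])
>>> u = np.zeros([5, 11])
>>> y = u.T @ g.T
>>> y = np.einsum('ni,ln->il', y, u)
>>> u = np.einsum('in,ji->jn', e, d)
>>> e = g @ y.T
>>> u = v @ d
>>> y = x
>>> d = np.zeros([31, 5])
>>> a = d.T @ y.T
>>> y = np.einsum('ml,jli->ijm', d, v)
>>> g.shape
(31, 5)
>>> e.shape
(31, 31)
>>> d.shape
(31, 5)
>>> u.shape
(3, 5, 3)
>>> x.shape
(3, 31)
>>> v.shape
(3, 5, 5)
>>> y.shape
(5, 3, 31)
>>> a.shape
(5, 3)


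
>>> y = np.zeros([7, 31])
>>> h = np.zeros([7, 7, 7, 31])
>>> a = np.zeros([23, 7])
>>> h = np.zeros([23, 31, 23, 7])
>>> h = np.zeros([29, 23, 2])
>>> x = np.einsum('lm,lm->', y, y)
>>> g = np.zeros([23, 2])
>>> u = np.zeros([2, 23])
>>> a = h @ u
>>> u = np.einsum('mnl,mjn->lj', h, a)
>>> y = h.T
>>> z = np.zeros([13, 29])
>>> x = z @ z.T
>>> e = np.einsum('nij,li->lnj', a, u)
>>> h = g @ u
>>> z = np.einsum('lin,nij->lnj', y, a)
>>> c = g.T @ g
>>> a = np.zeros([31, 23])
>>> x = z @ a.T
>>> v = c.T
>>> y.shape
(2, 23, 29)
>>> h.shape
(23, 23)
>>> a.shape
(31, 23)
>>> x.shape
(2, 29, 31)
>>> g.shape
(23, 2)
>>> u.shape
(2, 23)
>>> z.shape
(2, 29, 23)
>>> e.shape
(2, 29, 23)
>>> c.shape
(2, 2)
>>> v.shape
(2, 2)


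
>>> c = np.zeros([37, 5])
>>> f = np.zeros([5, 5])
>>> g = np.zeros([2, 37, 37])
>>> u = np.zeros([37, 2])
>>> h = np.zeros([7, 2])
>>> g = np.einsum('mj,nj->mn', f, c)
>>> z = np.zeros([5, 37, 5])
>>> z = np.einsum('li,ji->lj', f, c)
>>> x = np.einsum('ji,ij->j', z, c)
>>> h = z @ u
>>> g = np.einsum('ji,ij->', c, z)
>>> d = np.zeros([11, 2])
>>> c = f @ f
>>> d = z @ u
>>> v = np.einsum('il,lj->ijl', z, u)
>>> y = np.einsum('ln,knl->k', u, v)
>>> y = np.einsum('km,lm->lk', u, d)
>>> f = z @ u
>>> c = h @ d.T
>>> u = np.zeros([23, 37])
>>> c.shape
(5, 5)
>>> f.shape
(5, 2)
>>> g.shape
()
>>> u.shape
(23, 37)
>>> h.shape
(5, 2)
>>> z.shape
(5, 37)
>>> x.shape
(5,)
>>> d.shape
(5, 2)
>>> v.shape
(5, 2, 37)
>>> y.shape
(5, 37)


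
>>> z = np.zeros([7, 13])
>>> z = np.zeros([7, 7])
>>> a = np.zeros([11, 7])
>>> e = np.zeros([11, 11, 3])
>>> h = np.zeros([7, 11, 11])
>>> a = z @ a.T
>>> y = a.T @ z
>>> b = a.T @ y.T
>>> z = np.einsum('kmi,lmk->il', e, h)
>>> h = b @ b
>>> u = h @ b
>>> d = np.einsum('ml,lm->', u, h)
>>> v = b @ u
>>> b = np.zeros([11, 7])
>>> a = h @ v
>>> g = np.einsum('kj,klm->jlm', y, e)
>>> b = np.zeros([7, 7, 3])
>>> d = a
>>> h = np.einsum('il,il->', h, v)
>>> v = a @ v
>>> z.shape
(3, 7)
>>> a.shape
(11, 11)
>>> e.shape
(11, 11, 3)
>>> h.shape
()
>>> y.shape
(11, 7)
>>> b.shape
(7, 7, 3)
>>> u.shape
(11, 11)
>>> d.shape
(11, 11)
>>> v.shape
(11, 11)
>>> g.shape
(7, 11, 3)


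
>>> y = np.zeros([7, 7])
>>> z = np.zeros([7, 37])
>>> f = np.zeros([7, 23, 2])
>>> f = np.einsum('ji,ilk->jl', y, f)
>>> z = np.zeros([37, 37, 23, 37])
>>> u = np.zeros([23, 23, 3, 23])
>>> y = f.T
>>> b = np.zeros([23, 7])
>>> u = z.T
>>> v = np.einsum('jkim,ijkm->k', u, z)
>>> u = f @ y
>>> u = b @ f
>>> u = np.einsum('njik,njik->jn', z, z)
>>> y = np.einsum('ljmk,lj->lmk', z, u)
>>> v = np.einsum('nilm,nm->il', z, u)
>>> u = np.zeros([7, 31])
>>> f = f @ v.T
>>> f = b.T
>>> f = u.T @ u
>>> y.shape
(37, 23, 37)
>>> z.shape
(37, 37, 23, 37)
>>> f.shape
(31, 31)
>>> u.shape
(7, 31)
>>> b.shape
(23, 7)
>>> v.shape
(37, 23)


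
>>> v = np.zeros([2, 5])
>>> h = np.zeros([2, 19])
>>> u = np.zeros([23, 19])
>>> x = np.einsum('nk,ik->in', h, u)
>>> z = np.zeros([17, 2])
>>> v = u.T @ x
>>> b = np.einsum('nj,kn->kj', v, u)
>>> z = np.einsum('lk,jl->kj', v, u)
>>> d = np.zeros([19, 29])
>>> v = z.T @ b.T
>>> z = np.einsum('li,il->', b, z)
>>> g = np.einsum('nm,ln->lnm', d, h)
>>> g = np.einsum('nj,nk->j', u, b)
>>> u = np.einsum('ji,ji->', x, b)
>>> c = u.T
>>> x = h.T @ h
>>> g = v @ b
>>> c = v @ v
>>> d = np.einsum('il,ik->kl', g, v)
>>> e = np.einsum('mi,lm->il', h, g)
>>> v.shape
(23, 23)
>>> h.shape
(2, 19)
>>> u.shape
()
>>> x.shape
(19, 19)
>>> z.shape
()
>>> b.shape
(23, 2)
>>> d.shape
(23, 2)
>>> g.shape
(23, 2)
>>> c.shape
(23, 23)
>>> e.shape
(19, 23)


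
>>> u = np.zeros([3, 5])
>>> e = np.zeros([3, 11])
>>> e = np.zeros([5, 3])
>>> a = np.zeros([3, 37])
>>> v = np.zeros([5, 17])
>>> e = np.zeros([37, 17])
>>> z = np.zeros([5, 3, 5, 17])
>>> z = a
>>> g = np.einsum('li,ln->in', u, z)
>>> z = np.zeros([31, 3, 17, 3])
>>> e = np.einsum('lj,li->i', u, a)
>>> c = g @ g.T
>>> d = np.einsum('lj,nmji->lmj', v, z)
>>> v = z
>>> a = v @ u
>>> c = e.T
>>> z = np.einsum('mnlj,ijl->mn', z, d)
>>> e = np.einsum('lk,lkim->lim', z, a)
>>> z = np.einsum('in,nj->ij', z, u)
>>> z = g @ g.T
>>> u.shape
(3, 5)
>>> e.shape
(31, 17, 5)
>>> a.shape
(31, 3, 17, 5)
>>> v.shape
(31, 3, 17, 3)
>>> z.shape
(5, 5)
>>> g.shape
(5, 37)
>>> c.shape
(37,)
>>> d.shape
(5, 3, 17)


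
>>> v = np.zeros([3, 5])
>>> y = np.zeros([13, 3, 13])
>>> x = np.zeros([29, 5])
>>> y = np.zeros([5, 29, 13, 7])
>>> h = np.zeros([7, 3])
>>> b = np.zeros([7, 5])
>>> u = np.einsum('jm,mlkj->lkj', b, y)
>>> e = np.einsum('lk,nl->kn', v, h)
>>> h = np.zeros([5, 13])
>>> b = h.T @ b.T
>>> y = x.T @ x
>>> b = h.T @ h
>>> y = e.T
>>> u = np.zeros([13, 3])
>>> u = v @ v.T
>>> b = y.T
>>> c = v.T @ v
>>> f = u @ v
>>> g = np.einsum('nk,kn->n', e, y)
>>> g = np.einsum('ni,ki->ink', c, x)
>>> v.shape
(3, 5)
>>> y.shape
(7, 5)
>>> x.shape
(29, 5)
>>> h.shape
(5, 13)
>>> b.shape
(5, 7)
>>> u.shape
(3, 3)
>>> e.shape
(5, 7)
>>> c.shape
(5, 5)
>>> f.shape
(3, 5)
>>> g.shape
(5, 5, 29)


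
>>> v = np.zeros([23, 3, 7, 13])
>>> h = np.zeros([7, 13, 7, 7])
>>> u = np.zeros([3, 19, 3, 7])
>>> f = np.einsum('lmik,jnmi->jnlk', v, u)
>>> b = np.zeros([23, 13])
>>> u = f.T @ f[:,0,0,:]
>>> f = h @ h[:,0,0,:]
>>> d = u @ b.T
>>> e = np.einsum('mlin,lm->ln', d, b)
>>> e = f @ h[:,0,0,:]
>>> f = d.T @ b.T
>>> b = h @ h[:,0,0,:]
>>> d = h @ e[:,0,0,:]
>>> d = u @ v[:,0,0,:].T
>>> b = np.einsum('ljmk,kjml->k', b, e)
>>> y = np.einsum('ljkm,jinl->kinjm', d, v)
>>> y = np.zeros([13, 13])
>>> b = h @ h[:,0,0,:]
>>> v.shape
(23, 3, 7, 13)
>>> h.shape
(7, 13, 7, 7)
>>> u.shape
(13, 23, 19, 13)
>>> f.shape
(23, 19, 23, 23)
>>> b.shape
(7, 13, 7, 7)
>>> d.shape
(13, 23, 19, 23)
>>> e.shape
(7, 13, 7, 7)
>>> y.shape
(13, 13)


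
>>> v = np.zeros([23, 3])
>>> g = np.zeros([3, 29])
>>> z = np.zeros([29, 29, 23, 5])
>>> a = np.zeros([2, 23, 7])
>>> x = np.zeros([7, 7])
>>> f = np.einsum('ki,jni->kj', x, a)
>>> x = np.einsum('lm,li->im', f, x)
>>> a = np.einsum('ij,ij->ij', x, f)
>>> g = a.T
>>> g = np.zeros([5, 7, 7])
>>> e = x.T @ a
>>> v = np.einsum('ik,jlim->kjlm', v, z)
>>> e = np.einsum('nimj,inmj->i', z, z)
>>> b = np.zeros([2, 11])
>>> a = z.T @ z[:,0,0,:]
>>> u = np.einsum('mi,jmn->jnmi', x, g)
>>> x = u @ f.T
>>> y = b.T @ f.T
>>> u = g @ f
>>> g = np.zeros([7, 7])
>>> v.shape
(3, 29, 29, 5)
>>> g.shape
(7, 7)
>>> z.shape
(29, 29, 23, 5)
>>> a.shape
(5, 23, 29, 5)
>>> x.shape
(5, 7, 7, 7)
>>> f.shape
(7, 2)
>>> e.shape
(29,)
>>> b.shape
(2, 11)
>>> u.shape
(5, 7, 2)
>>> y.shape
(11, 7)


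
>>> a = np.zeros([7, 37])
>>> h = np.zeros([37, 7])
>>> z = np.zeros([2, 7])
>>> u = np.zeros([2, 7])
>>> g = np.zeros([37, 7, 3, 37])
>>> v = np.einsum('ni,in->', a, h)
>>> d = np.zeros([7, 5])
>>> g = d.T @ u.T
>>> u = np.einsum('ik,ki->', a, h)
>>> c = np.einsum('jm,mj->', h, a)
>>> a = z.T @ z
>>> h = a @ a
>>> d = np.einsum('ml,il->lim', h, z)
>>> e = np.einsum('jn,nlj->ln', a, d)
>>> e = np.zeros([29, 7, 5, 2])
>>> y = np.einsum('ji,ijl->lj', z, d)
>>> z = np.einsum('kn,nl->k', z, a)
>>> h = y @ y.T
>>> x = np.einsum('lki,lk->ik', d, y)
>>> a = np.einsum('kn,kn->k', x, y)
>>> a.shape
(7,)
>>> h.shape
(7, 7)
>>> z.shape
(2,)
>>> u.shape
()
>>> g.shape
(5, 2)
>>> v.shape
()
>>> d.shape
(7, 2, 7)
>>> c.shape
()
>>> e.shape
(29, 7, 5, 2)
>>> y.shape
(7, 2)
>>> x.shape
(7, 2)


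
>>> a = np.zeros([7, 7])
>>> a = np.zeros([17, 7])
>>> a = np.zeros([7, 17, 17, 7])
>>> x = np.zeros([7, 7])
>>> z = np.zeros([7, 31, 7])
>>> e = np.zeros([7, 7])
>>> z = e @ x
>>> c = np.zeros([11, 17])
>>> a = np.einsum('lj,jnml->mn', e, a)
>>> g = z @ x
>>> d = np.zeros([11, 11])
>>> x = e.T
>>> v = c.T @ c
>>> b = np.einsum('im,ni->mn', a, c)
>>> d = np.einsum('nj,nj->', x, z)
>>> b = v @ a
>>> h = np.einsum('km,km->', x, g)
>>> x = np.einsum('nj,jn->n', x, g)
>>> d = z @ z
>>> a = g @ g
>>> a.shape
(7, 7)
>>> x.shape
(7,)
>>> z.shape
(7, 7)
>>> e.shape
(7, 7)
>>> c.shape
(11, 17)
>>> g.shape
(7, 7)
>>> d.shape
(7, 7)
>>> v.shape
(17, 17)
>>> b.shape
(17, 17)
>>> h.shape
()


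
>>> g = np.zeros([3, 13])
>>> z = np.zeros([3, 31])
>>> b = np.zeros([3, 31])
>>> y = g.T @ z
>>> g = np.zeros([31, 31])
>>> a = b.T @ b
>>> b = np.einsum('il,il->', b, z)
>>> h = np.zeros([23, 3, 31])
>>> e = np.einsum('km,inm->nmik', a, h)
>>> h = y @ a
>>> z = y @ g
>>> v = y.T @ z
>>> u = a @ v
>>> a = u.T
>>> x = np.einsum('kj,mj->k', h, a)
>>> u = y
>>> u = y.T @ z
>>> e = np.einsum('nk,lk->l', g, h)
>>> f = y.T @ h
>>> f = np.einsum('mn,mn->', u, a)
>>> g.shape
(31, 31)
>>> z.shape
(13, 31)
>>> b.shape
()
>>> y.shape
(13, 31)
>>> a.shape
(31, 31)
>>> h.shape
(13, 31)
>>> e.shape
(13,)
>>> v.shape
(31, 31)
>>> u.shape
(31, 31)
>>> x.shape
(13,)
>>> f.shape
()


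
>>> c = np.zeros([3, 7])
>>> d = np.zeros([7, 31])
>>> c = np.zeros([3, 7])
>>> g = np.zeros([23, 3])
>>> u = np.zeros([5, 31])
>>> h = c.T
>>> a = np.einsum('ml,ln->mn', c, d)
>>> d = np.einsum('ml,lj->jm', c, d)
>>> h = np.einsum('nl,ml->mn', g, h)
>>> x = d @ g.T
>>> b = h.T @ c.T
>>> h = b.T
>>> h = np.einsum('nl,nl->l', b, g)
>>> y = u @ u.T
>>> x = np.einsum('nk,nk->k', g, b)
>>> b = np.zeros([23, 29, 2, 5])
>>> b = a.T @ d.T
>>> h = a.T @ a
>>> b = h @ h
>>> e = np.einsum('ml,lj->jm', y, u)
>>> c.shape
(3, 7)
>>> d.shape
(31, 3)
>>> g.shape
(23, 3)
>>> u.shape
(5, 31)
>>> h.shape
(31, 31)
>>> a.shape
(3, 31)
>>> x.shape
(3,)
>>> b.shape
(31, 31)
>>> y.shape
(5, 5)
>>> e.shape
(31, 5)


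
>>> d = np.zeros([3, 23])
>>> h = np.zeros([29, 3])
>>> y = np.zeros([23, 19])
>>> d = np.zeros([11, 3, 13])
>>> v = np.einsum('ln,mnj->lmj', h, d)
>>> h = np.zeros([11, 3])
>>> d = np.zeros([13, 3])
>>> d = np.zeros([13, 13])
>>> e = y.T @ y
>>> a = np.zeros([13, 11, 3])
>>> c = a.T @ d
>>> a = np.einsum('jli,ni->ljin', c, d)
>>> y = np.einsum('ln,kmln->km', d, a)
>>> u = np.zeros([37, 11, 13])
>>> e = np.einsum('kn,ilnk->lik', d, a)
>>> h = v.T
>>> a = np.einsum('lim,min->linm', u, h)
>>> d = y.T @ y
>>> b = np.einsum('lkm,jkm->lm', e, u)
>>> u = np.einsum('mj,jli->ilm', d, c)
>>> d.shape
(3, 3)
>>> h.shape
(13, 11, 29)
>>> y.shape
(11, 3)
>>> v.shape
(29, 11, 13)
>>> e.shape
(3, 11, 13)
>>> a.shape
(37, 11, 29, 13)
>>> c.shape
(3, 11, 13)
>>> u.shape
(13, 11, 3)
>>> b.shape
(3, 13)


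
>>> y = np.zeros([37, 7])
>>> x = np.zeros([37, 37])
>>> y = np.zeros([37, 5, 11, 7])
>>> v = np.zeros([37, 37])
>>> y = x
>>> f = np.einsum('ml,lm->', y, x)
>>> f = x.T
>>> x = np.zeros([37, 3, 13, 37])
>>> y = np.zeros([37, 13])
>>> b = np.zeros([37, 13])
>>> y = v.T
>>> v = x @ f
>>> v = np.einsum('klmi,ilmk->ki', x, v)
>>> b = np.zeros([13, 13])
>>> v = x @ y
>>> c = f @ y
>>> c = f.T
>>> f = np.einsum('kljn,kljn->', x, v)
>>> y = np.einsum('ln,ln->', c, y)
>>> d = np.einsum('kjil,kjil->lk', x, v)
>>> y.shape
()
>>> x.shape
(37, 3, 13, 37)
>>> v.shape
(37, 3, 13, 37)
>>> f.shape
()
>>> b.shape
(13, 13)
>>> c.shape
(37, 37)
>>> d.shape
(37, 37)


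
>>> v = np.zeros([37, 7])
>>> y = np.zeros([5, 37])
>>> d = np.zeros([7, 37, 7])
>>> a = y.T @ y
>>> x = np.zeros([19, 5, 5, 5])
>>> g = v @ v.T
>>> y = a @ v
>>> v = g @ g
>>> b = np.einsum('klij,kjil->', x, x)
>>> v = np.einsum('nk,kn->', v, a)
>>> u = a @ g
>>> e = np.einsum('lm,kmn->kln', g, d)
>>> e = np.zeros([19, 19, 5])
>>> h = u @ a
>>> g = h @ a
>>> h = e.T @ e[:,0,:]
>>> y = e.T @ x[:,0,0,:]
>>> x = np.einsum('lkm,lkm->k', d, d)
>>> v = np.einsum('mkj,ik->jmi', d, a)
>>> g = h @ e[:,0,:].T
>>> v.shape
(7, 7, 37)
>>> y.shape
(5, 19, 5)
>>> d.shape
(7, 37, 7)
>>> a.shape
(37, 37)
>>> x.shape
(37,)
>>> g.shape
(5, 19, 19)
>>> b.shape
()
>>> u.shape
(37, 37)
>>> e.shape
(19, 19, 5)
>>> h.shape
(5, 19, 5)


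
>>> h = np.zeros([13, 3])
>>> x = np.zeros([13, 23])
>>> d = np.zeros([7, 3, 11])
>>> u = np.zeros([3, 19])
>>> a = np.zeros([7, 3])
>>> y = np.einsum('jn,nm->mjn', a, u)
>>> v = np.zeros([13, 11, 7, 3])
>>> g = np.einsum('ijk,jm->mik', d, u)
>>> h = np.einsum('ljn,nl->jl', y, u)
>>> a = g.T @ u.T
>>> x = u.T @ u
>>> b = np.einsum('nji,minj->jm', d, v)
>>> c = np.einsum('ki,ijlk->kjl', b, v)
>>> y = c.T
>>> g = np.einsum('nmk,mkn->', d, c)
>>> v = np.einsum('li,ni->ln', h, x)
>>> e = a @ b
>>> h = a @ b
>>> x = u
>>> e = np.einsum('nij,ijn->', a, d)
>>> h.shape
(11, 7, 13)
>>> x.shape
(3, 19)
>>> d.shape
(7, 3, 11)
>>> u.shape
(3, 19)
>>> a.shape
(11, 7, 3)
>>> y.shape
(7, 11, 3)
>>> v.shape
(7, 19)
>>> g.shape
()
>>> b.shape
(3, 13)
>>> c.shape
(3, 11, 7)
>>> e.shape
()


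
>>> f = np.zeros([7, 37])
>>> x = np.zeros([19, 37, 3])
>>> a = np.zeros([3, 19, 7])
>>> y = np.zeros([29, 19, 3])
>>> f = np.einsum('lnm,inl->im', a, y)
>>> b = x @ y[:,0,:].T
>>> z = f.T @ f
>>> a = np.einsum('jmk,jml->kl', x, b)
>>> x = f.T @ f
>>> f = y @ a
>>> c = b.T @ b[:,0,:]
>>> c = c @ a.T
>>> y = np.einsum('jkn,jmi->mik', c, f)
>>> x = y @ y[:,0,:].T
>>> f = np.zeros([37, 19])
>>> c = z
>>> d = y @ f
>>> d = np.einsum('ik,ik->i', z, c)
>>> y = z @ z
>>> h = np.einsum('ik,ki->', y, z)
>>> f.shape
(37, 19)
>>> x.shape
(19, 29, 19)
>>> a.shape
(3, 29)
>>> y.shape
(7, 7)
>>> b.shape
(19, 37, 29)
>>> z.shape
(7, 7)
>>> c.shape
(7, 7)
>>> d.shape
(7,)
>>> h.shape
()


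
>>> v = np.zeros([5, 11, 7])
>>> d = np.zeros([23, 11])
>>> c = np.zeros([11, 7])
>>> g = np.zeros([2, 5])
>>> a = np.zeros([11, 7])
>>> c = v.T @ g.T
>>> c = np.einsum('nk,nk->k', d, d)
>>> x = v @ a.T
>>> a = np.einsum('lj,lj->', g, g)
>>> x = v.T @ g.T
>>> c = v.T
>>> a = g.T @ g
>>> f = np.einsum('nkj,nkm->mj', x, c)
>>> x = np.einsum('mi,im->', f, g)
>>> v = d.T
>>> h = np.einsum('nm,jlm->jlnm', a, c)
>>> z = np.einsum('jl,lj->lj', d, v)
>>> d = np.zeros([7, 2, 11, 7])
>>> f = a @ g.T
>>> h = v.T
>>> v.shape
(11, 23)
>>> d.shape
(7, 2, 11, 7)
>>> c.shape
(7, 11, 5)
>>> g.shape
(2, 5)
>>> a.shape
(5, 5)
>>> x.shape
()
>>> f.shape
(5, 2)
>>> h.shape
(23, 11)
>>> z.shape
(11, 23)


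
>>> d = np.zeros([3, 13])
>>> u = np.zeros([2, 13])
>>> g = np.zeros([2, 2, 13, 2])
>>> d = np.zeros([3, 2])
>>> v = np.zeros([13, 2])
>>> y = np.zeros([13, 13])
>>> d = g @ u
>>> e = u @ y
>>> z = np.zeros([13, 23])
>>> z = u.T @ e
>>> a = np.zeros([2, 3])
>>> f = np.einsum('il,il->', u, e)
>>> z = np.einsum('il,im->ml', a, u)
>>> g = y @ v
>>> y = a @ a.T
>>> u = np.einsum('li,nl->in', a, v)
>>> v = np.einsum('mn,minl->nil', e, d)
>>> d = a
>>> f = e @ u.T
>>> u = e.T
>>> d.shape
(2, 3)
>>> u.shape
(13, 2)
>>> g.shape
(13, 2)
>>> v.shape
(13, 2, 13)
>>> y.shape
(2, 2)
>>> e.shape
(2, 13)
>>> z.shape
(13, 3)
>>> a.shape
(2, 3)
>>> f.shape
(2, 3)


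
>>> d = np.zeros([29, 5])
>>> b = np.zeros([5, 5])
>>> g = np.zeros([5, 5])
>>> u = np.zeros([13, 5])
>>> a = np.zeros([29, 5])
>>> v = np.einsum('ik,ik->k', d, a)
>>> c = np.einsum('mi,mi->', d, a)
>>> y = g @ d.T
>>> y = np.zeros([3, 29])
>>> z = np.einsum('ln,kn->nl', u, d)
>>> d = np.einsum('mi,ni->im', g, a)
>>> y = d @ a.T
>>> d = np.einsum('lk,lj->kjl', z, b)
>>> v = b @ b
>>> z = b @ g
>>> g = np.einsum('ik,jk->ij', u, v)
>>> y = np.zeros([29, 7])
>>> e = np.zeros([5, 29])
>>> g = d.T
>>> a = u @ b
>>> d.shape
(13, 5, 5)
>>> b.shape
(5, 5)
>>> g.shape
(5, 5, 13)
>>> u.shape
(13, 5)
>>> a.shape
(13, 5)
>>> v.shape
(5, 5)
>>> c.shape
()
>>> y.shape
(29, 7)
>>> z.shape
(5, 5)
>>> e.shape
(5, 29)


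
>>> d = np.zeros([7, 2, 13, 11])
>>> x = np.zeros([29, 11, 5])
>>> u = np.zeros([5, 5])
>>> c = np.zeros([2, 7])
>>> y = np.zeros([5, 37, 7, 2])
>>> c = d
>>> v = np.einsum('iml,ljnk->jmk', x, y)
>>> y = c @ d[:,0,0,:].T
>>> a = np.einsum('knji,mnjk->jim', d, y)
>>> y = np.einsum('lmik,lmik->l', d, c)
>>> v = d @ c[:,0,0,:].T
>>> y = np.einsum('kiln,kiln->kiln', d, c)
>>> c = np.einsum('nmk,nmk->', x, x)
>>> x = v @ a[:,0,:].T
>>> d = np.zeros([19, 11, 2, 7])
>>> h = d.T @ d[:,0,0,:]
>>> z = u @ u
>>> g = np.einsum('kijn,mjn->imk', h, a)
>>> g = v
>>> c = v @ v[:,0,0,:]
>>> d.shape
(19, 11, 2, 7)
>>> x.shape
(7, 2, 13, 13)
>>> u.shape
(5, 5)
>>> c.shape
(7, 2, 13, 7)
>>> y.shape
(7, 2, 13, 11)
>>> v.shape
(7, 2, 13, 7)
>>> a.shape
(13, 11, 7)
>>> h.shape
(7, 2, 11, 7)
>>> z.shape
(5, 5)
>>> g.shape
(7, 2, 13, 7)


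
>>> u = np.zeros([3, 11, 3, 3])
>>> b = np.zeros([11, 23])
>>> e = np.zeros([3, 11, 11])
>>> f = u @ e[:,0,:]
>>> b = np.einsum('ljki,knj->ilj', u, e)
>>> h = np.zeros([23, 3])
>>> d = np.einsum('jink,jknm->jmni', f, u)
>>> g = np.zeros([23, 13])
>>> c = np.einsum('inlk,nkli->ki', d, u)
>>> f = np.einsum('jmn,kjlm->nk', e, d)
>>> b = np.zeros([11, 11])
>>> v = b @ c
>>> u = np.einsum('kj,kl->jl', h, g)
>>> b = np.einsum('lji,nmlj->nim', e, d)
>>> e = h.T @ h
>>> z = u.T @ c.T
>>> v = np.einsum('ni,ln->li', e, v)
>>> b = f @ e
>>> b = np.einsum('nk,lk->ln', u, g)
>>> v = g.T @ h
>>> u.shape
(3, 13)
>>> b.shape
(23, 3)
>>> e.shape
(3, 3)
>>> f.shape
(11, 3)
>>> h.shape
(23, 3)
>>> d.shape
(3, 3, 3, 11)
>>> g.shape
(23, 13)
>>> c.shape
(11, 3)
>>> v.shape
(13, 3)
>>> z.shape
(13, 11)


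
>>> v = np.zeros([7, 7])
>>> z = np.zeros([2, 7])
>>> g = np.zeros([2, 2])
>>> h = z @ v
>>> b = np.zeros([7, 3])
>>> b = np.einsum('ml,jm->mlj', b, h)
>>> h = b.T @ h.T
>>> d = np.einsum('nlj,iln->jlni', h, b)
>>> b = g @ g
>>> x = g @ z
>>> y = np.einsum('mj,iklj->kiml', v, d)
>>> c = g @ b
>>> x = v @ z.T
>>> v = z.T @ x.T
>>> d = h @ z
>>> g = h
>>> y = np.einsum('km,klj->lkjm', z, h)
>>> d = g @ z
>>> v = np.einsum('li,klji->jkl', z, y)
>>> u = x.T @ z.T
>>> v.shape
(2, 3, 2)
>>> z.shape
(2, 7)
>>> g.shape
(2, 3, 2)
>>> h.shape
(2, 3, 2)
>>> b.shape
(2, 2)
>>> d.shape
(2, 3, 7)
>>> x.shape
(7, 2)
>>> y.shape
(3, 2, 2, 7)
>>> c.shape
(2, 2)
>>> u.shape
(2, 2)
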